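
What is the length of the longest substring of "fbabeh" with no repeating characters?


Input: "fbabeh"
Sliding window (track last position of each char):
  Position 0 ('f'): window [0,0] length 1 -- new best
  Position 1 ('b'): window [0,1] length 2 -- new best
  Position 2 ('a'): window [0,2] length 3 -- new best
  Position 3 ('b'): repeat (last at 1), move window start to 2
  Position 3 ('b'): window [2,3] length 2
  Position 4 ('e'): window [2,4] length 3
  Position 5 ('h'): window [2,5] length 4 -- new best
Longest substring with no repeats: "abeh" with length 4

4


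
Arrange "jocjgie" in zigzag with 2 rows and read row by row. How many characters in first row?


Zigzag "jocjgie" into 2 rows:
Placing characters:
  'j' => row 0
  'o' => row 1
  'c' => row 0
  'j' => row 1
  'g' => row 0
  'i' => row 1
  'e' => row 0
Rows:
  Row 0: "jcge"
  Row 1: "oji"
First row length: 4

4


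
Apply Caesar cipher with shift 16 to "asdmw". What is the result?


Caesar cipher: shift "asdmw" by 16
  'a' (pos 0) + 16 = pos 16 = 'q'
  's' (pos 18) + 16 = pos 8 = 'i'
  'd' (pos 3) + 16 = pos 19 = 't'
  'm' (pos 12) + 16 = pos 2 = 'c'
  'w' (pos 22) + 16 = pos 12 = 'm'
Result: qitcm

qitcm


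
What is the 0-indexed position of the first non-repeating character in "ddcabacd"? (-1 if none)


Input: ddcabacd
Character frequencies:
  'a': 2
  'b': 1
  'c': 2
  'd': 3
Scanning left to right for freq == 1:
  Position 0 ('d'): freq=3, skip
  Position 1 ('d'): freq=3, skip
  Position 2 ('c'): freq=2, skip
  Position 3 ('a'): freq=2, skip
  Position 4 ('b'): unique! => answer = 4

4


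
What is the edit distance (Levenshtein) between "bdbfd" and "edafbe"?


Computing edit distance: "bdbfd" -> "edafbe"
DP table:
           e    d    a    f    b    e
      0    1    2    3    4    5    6
  b   1    1    2    3    4    4    5
  d   2    2    1    2    3    4    5
  b   3    3    2    2    3    3    4
  f   4    4    3    3    2    3    4
  d   5    5    4    4    3    3    4
Edit distance = dp[5][6] = 4

4


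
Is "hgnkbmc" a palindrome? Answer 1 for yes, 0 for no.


Input: hgnkbmc
Reversed: cmbkngh
  Compare pos 0 ('h') with pos 6 ('c'): MISMATCH
  Compare pos 1 ('g') with pos 5 ('m'): MISMATCH
  Compare pos 2 ('n') with pos 4 ('b'): MISMATCH
Result: not a palindrome

0


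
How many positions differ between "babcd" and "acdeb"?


Comparing "babcd" and "acdeb" position by position:
  Position 0: 'b' vs 'a' => DIFFER
  Position 1: 'a' vs 'c' => DIFFER
  Position 2: 'b' vs 'd' => DIFFER
  Position 3: 'c' vs 'e' => DIFFER
  Position 4: 'd' vs 'b' => DIFFER
Positions that differ: 5

5


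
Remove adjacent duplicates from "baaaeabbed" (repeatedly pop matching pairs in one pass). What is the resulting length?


Input: baaaeabbed
Stack-based adjacent duplicate removal:
  Read 'b': push. Stack: b
  Read 'a': push. Stack: ba
  Read 'a': matches stack top 'a' => pop. Stack: b
  Read 'a': push. Stack: ba
  Read 'e': push. Stack: bae
  Read 'a': push. Stack: baea
  Read 'b': push. Stack: baeab
  Read 'b': matches stack top 'b' => pop. Stack: baea
  Read 'e': push. Stack: baeae
  Read 'd': push. Stack: baeaed
Final stack: "baeaed" (length 6)

6


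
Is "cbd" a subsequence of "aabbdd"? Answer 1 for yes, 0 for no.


Check if "cbd" is a subsequence of "aabbdd"
Greedy scan:
  Position 0 ('a'): no match needed
  Position 1 ('a'): no match needed
  Position 2 ('b'): no match needed
  Position 3 ('b'): no match needed
  Position 4 ('d'): no match needed
  Position 5 ('d'): no match needed
Only matched 0/3 characters => not a subsequence

0


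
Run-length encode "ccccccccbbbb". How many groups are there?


Input: ccccccccbbbb
Scanning for consecutive runs:
  Group 1: 'c' x 8 (positions 0-7)
  Group 2: 'b' x 4 (positions 8-11)
Total groups: 2

2


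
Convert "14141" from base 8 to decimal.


Input: "14141" in base 8
Positional expansion:
  Digit '1' (value 1) x 8^4 = 4096
  Digit '4' (value 4) x 8^3 = 2048
  Digit '1' (value 1) x 8^2 = 64
  Digit '4' (value 4) x 8^1 = 32
  Digit '1' (value 1) x 8^0 = 1
Sum = 6241

6241


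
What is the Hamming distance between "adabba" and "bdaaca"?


Comparing "adabba" and "bdaaca" position by position:
  Position 0: 'a' vs 'b' => differ
  Position 1: 'd' vs 'd' => same
  Position 2: 'a' vs 'a' => same
  Position 3: 'b' vs 'a' => differ
  Position 4: 'b' vs 'c' => differ
  Position 5: 'a' vs 'a' => same
Total differences (Hamming distance): 3

3


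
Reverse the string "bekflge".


Input: bekflge
Reading characters right to left:
  Position 6: 'e'
  Position 5: 'g'
  Position 4: 'l'
  Position 3: 'f'
  Position 2: 'k'
  Position 1: 'e'
  Position 0: 'b'
Reversed: eglfkeb

eglfkeb


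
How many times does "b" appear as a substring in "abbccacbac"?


Searching for "b" in "abbccacbac"
Scanning each position:
  Position 0: "a" => no
  Position 1: "b" => MATCH
  Position 2: "b" => MATCH
  Position 3: "c" => no
  Position 4: "c" => no
  Position 5: "a" => no
  Position 6: "c" => no
  Position 7: "b" => MATCH
  Position 8: "a" => no
  Position 9: "c" => no
Total occurrences: 3

3


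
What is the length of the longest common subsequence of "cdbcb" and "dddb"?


LCS of "cdbcb" and "dddb"
DP table:
           d    d    d    b
      0    0    0    0    0
  c   0    0    0    0    0
  d   0    1    1    1    1
  b   0    1    1    1    2
  c   0    1    1    1    2
  b   0    1    1    1    2
LCS length = dp[5][4] = 2

2


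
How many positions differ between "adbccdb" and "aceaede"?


Comparing "adbccdb" and "aceaede" position by position:
  Position 0: 'a' vs 'a' => same
  Position 1: 'd' vs 'c' => DIFFER
  Position 2: 'b' vs 'e' => DIFFER
  Position 3: 'c' vs 'a' => DIFFER
  Position 4: 'c' vs 'e' => DIFFER
  Position 5: 'd' vs 'd' => same
  Position 6: 'b' vs 'e' => DIFFER
Positions that differ: 5

5


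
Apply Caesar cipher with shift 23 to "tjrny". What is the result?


Caesar cipher: shift "tjrny" by 23
  't' (pos 19) + 23 = pos 16 = 'q'
  'j' (pos 9) + 23 = pos 6 = 'g'
  'r' (pos 17) + 23 = pos 14 = 'o'
  'n' (pos 13) + 23 = pos 10 = 'k'
  'y' (pos 24) + 23 = pos 21 = 'v'
Result: qgokv

qgokv


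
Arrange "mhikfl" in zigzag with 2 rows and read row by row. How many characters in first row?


Zigzag "mhikfl" into 2 rows:
Placing characters:
  'm' => row 0
  'h' => row 1
  'i' => row 0
  'k' => row 1
  'f' => row 0
  'l' => row 1
Rows:
  Row 0: "mif"
  Row 1: "hkl"
First row length: 3

3


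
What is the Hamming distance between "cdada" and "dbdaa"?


Comparing "cdada" and "dbdaa" position by position:
  Position 0: 'c' vs 'd' => differ
  Position 1: 'd' vs 'b' => differ
  Position 2: 'a' vs 'd' => differ
  Position 3: 'd' vs 'a' => differ
  Position 4: 'a' vs 'a' => same
Total differences (Hamming distance): 4

4


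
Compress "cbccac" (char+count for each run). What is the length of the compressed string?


Input: cbccac
Runs:
  'c' x 1 => "c1"
  'b' x 1 => "b1"
  'c' x 2 => "c2"
  'a' x 1 => "a1"
  'c' x 1 => "c1"
Compressed: "c1b1c2a1c1"
Compressed length: 10

10


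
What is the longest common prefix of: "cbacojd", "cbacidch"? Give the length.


Words: cbacojd, cbacidch
  Position 0: all 'c' => match
  Position 1: all 'b' => match
  Position 2: all 'a' => match
  Position 3: all 'c' => match
  Position 4: ('o', 'i') => mismatch, stop
LCP = "cbac" (length 4)

4


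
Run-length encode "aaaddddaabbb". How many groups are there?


Input: aaaddddaabbb
Scanning for consecutive runs:
  Group 1: 'a' x 3 (positions 0-2)
  Group 2: 'd' x 4 (positions 3-6)
  Group 3: 'a' x 2 (positions 7-8)
  Group 4: 'b' x 3 (positions 9-11)
Total groups: 4

4


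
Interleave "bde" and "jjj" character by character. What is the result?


Interleaving "bde" and "jjj":
  Position 0: 'b' from first, 'j' from second => "bj"
  Position 1: 'd' from first, 'j' from second => "dj"
  Position 2: 'e' from first, 'j' from second => "ej"
Result: bjdjej

bjdjej


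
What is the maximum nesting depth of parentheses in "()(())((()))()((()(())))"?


Input: "()(())((()))()((()(())))"
Tracking depth:
  Position 0 '(': depth becomes 1
  Position 1 ')': depth becomes 0
  Position 2 '(': depth becomes 1
  Position 3 '(': depth becomes 2
  Position 4 ')': depth becomes 1
  Position 5 ')': depth becomes 0
  Position 6 '(': depth becomes 1
  Position 7 '(': depth becomes 2
  Position 8 '(': depth becomes 3
  Position 9 ')': depth becomes 2
  Position 10 ')': depth becomes 1
  Position 11 ')': depth becomes 0
  Position 12 '(': depth becomes 1
  Position 13 ')': depth becomes 0
  Position 14 '(': depth becomes 1
  Position 15 '(': depth becomes 2
  Position 16 '(': depth becomes 3
  Position 17 ')': depth becomes 2
  Position 18 '(': depth becomes 3
  Position 19 '(': depth becomes 4
  Position 20 ')': depth becomes 3
  Position 21 ')': depth becomes 2
  Position 22 ')': depth becomes 1
  Position 23 ')': depth becomes 0
Maximum depth reached: 4

4


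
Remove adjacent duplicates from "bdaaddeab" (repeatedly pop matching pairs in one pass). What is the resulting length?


Input: bdaaddeab
Stack-based adjacent duplicate removal:
  Read 'b': push. Stack: b
  Read 'd': push. Stack: bd
  Read 'a': push. Stack: bda
  Read 'a': matches stack top 'a' => pop. Stack: bd
  Read 'd': matches stack top 'd' => pop. Stack: b
  Read 'd': push. Stack: bd
  Read 'e': push. Stack: bde
  Read 'a': push. Stack: bdea
  Read 'b': push. Stack: bdeab
Final stack: "bdeab" (length 5)

5


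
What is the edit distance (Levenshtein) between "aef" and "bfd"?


Computing edit distance: "aef" -> "bfd"
DP table:
           b    f    d
      0    1    2    3
  a   1    1    2    3
  e   2    2    2    3
  f   3    3    2    3
Edit distance = dp[3][3] = 3

3


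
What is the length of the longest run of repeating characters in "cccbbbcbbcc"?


Input: "cccbbbcbbcc"
Scanning for longest run:
  Position 1 ('c'): continues run of 'c', length=2
  Position 2 ('c'): continues run of 'c', length=3
  Position 3 ('b'): new char, reset run to 1
  Position 4 ('b'): continues run of 'b', length=2
  Position 5 ('b'): continues run of 'b', length=3
  Position 6 ('c'): new char, reset run to 1
  Position 7 ('b'): new char, reset run to 1
  Position 8 ('b'): continues run of 'b', length=2
  Position 9 ('c'): new char, reset run to 1
  Position 10 ('c'): continues run of 'c', length=2
Longest run: 'c' with length 3

3


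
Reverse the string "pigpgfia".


Input: pigpgfia
Reading characters right to left:
  Position 7: 'a'
  Position 6: 'i'
  Position 5: 'f'
  Position 4: 'g'
  Position 3: 'p'
  Position 2: 'g'
  Position 1: 'i'
  Position 0: 'p'
Reversed: aifgpgip

aifgpgip


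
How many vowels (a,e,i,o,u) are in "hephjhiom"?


Input: hephjhiom
Checking each character:
  'h' at position 0: consonant
  'e' at position 1: vowel (running total: 1)
  'p' at position 2: consonant
  'h' at position 3: consonant
  'j' at position 4: consonant
  'h' at position 5: consonant
  'i' at position 6: vowel (running total: 2)
  'o' at position 7: vowel (running total: 3)
  'm' at position 8: consonant
Total vowels: 3

3


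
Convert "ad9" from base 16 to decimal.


Input: "ad9" in base 16
Positional expansion:
  Digit 'a' (value 10) x 16^2 = 2560
  Digit 'd' (value 13) x 16^1 = 208
  Digit '9' (value 9) x 16^0 = 9
Sum = 2777

2777


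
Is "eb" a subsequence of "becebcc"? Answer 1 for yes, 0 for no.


Check if "eb" is a subsequence of "becebcc"
Greedy scan:
  Position 0 ('b'): no match needed
  Position 1 ('e'): matches sub[0] = 'e'
  Position 2 ('c'): no match needed
  Position 3 ('e'): no match needed
  Position 4 ('b'): matches sub[1] = 'b'
  Position 5 ('c'): no match needed
  Position 6 ('c'): no match needed
All 2 characters matched => is a subsequence

1


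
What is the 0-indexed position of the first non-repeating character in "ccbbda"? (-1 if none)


Input: ccbbda
Character frequencies:
  'a': 1
  'b': 2
  'c': 2
  'd': 1
Scanning left to right for freq == 1:
  Position 0 ('c'): freq=2, skip
  Position 1 ('c'): freq=2, skip
  Position 2 ('b'): freq=2, skip
  Position 3 ('b'): freq=2, skip
  Position 4 ('d'): unique! => answer = 4

4


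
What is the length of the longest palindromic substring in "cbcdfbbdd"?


Input: "cbcdfbbdd"
Checking substrings for palindromes:
  [0:3] "cbc" (len 3) => palindrome
  [5:7] "bb" (len 2) => palindrome
  [7:9] "dd" (len 2) => palindrome
Longest palindromic substring: "cbc" with length 3

3


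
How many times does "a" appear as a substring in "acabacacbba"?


Searching for "a" in "acabacacbba"
Scanning each position:
  Position 0: "a" => MATCH
  Position 1: "c" => no
  Position 2: "a" => MATCH
  Position 3: "b" => no
  Position 4: "a" => MATCH
  Position 5: "c" => no
  Position 6: "a" => MATCH
  Position 7: "c" => no
  Position 8: "b" => no
  Position 9: "b" => no
  Position 10: "a" => MATCH
Total occurrences: 5

5


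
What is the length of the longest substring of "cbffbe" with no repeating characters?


Input: "cbffbe"
Sliding window (track last position of each char):
  Position 0 ('c'): window [0,0] length 1 -- new best
  Position 1 ('b'): window [0,1] length 2 -- new best
  Position 2 ('f'): window [0,2] length 3 -- new best
  Position 3 ('f'): repeat (last at 2), move window start to 3
  Position 3 ('f'): window [3,3] length 1
  Position 4 ('b'): window [3,4] length 2
  Position 5 ('e'): window [3,5] length 3
Longest substring with no repeats: "cbf" with length 3

3


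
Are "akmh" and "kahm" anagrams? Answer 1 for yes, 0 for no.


Strings: "akmh", "kahm"
Sorted first:  ahkm
Sorted second: ahkm
Sorted forms match => anagrams

1


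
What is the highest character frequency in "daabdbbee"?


Input: daabdbbee
Character counts:
  'a': 2
  'b': 3
  'd': 2
  'e': 2
Maximum frequency: 3

3


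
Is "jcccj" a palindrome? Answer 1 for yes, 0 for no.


Input: jcccj
Reversed: jcccj
  Compare pos 0 ('j') with pos 4 ('j'): match
  Compare pos 1 ('c') with pos 3 ('c'): match
Result: palindrome

1


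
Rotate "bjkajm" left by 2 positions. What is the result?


Input: "bjkajm", rotate left by 2
First 2 characters: "bj"
Remaining characters: "kajm"
Concatenate remaining + first: "kajm" + "bj" = "kajmbj"

kajmbj


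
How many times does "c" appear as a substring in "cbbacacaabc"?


Searching for "c" in "cbbacacaabc"
Scanning each position:
  Position 0: "c" => MATCH
  Position 1: "b" => no
  Position 2: "b" => no
  Position 3: "a" => no
  Position 4: "c" => MATCH
  Position 5: "a" => no
  Position 6: "c" => MATCH
  Position 7: "a" => no
  Position 8: "a" => no
  Position 9: "b" => no
  Position 10: "c" => MATCH
Total occurrences: 4

4


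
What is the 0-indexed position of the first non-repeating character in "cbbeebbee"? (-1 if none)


Input: cbbeebbee
Character frequencies:
  'b': 4
  'c': 1
  'e': 4
Scanning left to right for freq == 1:
  Position 0 ('c'): unique! => answer = 0

0


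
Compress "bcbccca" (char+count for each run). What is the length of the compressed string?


Input: bcbccca
Runs:
  'b' x 1 => "b1"
  'c' x 1 => "c1"
  'b' x 1 => "b1"
  'c' x 3 => "c3"
  'a' x 1 => "a1"
Compressed: "b1c1b1c3a1"
Compressed length: 10

10


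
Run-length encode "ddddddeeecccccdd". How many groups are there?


Input: ddddddeeecccccdd
Scanning for consecutive runs:
  Group 1: 'd' x 6 (positions 0-5)
  Group 2: 'e' x 3 (positions 6-8)
  Group 3: 'c' x 5 (positions 9-13)
  Group 4: 'd' x 2 (positions 14-15)
Total groups: 4

4


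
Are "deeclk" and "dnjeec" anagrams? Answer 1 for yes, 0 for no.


Strings: "deeclk", "dnjeec"
Sorted first:  cdeekl
Sorted second: cdeejn
Differ at position 4: 'k' vs 'j' => not anagrams

0


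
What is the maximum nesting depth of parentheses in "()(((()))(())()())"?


Input: "()(((()))(())()())"
Tracking depth:
  Position 0 '(': depth becomes 1
  Position 1 ')': depth becomes 0
  Position 2 '(': depth becomes 1
  Position 3 '(': depth becomes 2
  Position 4 '(': depth becomes 3
  Position 5 '(': depth becomes 4
  Position 6 ')': depth becomes 3
  Position 7 ')': depth becomes 2
  Position 8 ')': depth becomes 1
  Position 9 '(': depth becomes 2
  Position 10 '(': depth becomes 3
  Position 11 ')': depth becomes 2
  Position 12 ')': depth becomes 1
  Position 13 '(': depth becomes 2
  Position 14 ')': depth becomes 1
  Position 15 '(': depth becomes 2
  Position 16 ')': depth becomes 1
  Position 17 ')': depth becomes 0
Maximum depth reached: 4

4


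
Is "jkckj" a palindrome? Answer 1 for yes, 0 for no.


Input: jkckj
Reversed: jkckj
  Compare pos 0 ('j') with pos 4 ('j'): match
  Compare pos 1 ('k') with pos 3 ('k'): match
Result: palindrome

1


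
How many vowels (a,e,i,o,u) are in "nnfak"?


Input: nnfak
Checking each character:
  'n' at position 0: consonant
  'n' at position 1: consonant
  'f' at position 2: consonant
  'a' at position 3: vowel (running total: 1)
  'k' at position 4: consonant
Total vowels: 1

1


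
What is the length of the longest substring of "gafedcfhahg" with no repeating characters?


Input: "gafedcfhahg"
Sliding window (track last position of each char):
  Position 0 ('g'): window [0,0] length 1 -- new best
  Position 1 ('a'): window [0,1] length 2 -- new best
  Position 2 ('f'): window [0,2] length 3 -- new best
  Position 3 ('e'): window [0,3] length 4 -- new best
  Position 4 ('d'): window [0,4] length 5 -- new best
  Position 5 ('c'): window [0,5] length 6 -- new best
  Position 6 ('f'): repeat (last at 2), move window start to 3
  Position 6 ('f'): window [3,6] length 4
  Position 7 ('h'): window [3,7] length 5
  Position 8 ('a'): window [3,8] length 6
  Position 9 ('h'): repeat (last at 7), move window start to 8
  Position 9 ('h'): window [8,9] length 2
  Position 10 ('g'): window [8,10] length 3
Longest substring with no repeats: "gafedc" with length 6

6


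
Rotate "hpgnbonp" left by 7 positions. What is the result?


Input: "hpgnbonp", rotate left by 7
First 7 characters: "hpgnbon"
Remaining characters: "p"
Concatenate remaining + first: "p" + "hpgnbon" = "phpgnbon"

phpgnbon


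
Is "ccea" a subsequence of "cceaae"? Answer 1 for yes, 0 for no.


Check if "ccea" is a subsequence of "cceaae"
Greedy scan:
  Position 0 ('c'): matches sub[0] = 'c'
  Position 1 ('c'): matches sub[1] = 'c'
  Position 2 ('e'): matches sub[2] = 'e'
  Position 3 ('a'): matches sub[3] = 'a'
  Position 4 ('a'): no match needed
  Position 5 ('e'): no match needed
All 4 characters matched => is a subsequence

1


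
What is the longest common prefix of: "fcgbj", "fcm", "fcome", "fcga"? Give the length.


Words: fcgbj, fcm, fcome, fcga
  Position 0: all 'f' => match
  Position 1: all 'c' => match
  Position 2: ('g', 'm', 'o', 'g') => mismatch, stop
LCP = "fc" (length 2)

2


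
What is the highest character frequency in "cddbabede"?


Input: cddbabede
Character counts:
  'a': 1
  'b': 2
  'c': 1
  'd': 3
  'e': 2
Maximum frequency: 3

3


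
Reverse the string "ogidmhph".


Input: ogidmhph
Reading characters right to left:
  Position 7: 'h'
  Position 6: 'p'
  Position 5: 'h'
  Position 4: 'm'
  Position 3: 'd'
  Position 2: 'i'
  Position 1: 'g'
  Position 0: 'o'
Reversed: hphmdigo

hphmdigo


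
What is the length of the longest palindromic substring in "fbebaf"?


Input: "fbebaf"
Checking substrings for palindromes:
  [1:4] "beb" (len 3) => palindrome
Longest palindromic substring: "beb" with length 3

3


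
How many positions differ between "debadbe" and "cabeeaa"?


Comparing "debadbe" and "cabeeaa" position by position:
  Position 0: 'd' vs 'c' => DIFFER
  Position 1: 'e' vs 'a' => DIFFER
  Position 2: 'b' vs 'b' => same
  Position 3: 'a' vs 'e' => DIFFER
  Position 4: 'd' vs 'e' => DIFFER
  Position 5: 'b' vs 'a' => DIFFER
  Position 6: 'e' vs 'a' => DIFFER
Positions that differ: 6

6


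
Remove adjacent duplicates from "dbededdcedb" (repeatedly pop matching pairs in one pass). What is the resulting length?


Input: dbededdcedb
Stack-based adjacent duplicate removal:
  Read 'd': push. Stack: d
  Read 'b': push. Stack: db
  Read 'e': push. Stack: dbe
  Read 'd': push. Stack: dbed
  Read 'e': push. Stack: dbede
  Read 'd': push. Stack: dbeded
  Read 'd': matches stack top 'd' => pop. Stack: dbede
  Read 'c': push. Stack: dbedec
  Read 'e': push. Stack: dbedece
  Read 'd': push. Stack: dbedeced
  Read 'b': push. Stack: dbedecedb
Final stack: "dbedecedb" (length 9)

9


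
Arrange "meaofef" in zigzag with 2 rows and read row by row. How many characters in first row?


Zigzag "meaofef" into 2 rows:
Placing characters:
  'm' => row 0
  'e' => row 1
  'a' => row 0
  'o' => row 1
  'f' => row 0
  'e' => row 1
  'f' => row 0
Rows:
  Row 0: "maff"
  Row 1: "eoe"
First row length: 4

4


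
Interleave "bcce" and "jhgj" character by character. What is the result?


Interleaving "bcce" and "jhgj":
  Position 0: 'b' from first, 'j' from second => "bj"
  Position 1: 'c' from first, 'h' from second => "ch"
  Position 2: 'c' from first, 'g' from second => "cg"
  Position 3: 'e' from first, 'j' from second => "ej"
Result: bjchcgej

bjchcgej


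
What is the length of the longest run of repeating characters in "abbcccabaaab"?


Input: "abbcccabaaab"
Scanning for longest run:
  Position 1 ('b'): new char, reset run to 1
  Position 2 ('b'): continues run of 'b', length=2
  Position 3 ('c'): new char, reset run to 1
  Position 4 ('c'): continues run of 'c', length=2
  Position 5 ('c'): continues run of 'c', length=3
  Position 6 ('a'): new char, reset run to 1
  Position 7 ('b'): new char, reset run to 1
  Position 8 ('a'): new char, reset run to 1
  Position 9 ('a'): continues run of 'a', length=2
  Position 10 ('a'): continues run of 'a', length=3
  Position 11 ('b'): new char, reset run to 1
Longest run: 'c' with length 3

3


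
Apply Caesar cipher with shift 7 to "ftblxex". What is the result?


Caesar cipher: shift "ftblxex" by 7
  'f' (pos 5) + 7 = pos 12 = 'm'
  't' (pos 19) + 7 = pos 0 = 'a'
  'b' (pos 1) + 7 = pos 8 = 'i'
  'l' (pos 11) + 7 = pos 18 = 's'
  'x' (pos 23) + 7 = pos 4 = 'e'
  'e' (pos 4) + 7 = pos 11 = 'l'
  'x' (pos 23) + 7 = pos 4 = 'e'
Result: maisele

maisele


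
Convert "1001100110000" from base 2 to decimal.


Input: "1001100110000" in base 2
Positional expansion:
  Digit '1' (value 1) x 2^12 = 4096
  Digit '0' (value 0) x 2^11 = 0
  Digit '0' (value 0) x 2^10 = 0
  Digit '1' (value 1) x 2^9 = 512
  Digit '1' (value 1) x 2^8 = 256
  Digit '0' (value 0) x 2^7 = 0
  Digit '0' (value 0) x 2^6 = 0
  Digit '1' (value 1) x 2^5 = 32
  Digit '1' (value 1) x 2^4 = 16
  Digit '0' (value 0) x 2^3 = 0
  Digit '0' (value 0) x 2^2 = 0
  Digit '0' (value 0) x 2^1 = 0
  Digit '0' (value 0) x 2^0 = 0
Sum = 4912

4912


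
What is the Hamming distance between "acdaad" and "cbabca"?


Comparing "acdaad" and "cbabca" position by position:
  Position 0: 'a' vs 'c' => differ
  Position 1: 'c' vs 'b' => differ
  Position 2: 'd' vs 'a' => differ
  Position 3: 'a' vs 'b' => differ
  Position 4: 'a' vs 'c' => differ
  Position 5: 'd' vs 'a' => differ
Total differences (Hamming distance): 6

6


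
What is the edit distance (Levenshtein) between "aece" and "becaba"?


Computing edit distance: "aece" -> "becaba"
DP table:
           b    e    c    a    b    a
      0    1    2    3    4    5    6
  a   1    1    2    3    3    4    5
  e   2    2    1    2    3    4    5
  c   3    3    2    1    2    3    4
  e   4    4    3    2    2    3    4
Edit distance = dp[4][6] = 4

4


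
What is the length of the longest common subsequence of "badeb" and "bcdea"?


LCS of "badeb" and "bcdea"
DP table:
           b    c    d    e    a
      0    0    0    0    0    0
  b   0    1    1    1    1    1
  a   0    1    1    1    1    2
  d   0    1    1    2    2    2
  e   0    1    1    2    3    3
  b   0    1    1    2    3    3
LCS length = dp[5][5] = 3

3


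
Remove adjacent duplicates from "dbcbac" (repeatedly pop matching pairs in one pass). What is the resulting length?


Input: dbcbac
Stack-based adjacent duplicate removal:
  Read 'd': push. Stack: d
  Read 'b': push. Stack: db
  Read 'c': push. Stack: dbc
  Read 'b': push. Stack: dbcb
  Read 'a': push. Stack: dbcba
  Read 'c': push. Stack: dbcbac
Final stack: "dbcbac" (length 6)

6


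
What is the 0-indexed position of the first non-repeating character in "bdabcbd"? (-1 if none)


Input: bdabcbd
Character frequencies:
  'a': 1
  'b': 3
  'c': 1
  'd': 2
Scanning left to right for freq == 1:
  Position 0 ('b'): freq=3, skip
  Position 1 ('d'): freq=2, skip
  Position 2 ('a'): unique! => answer = 2

2


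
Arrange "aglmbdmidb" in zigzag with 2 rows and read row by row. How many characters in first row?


Zigzag "aglmbdmidb" into 2 rows:
Placing characters:
  'a' => row 0
  'g' => row 1
  'l' => row 0
  'm' => row 1
  'b' => row 0
  'd' => row 1
  'm' => row 0
  'i' => row 1
  'd' => row 0
  'b' => row 1
Rows:
  Row 0: "albmd"
  Row 1: "gmdib"
First row length: 5

5


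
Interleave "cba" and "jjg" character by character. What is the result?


Interleaving "cba" and "jjg":
  Position 0: 'c' from first, 'j' from second => "cj"
  Position 1: 'b' from first, 'j' from second => "bj"
  Position 2: 'a' from first, 'g' from second => "ag"
Result: cjbjag

cjbjag


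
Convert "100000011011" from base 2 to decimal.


Input: "100000011011" in base 2
Positional expansion:
  Digit '1' (value 1) x 2^11 = 2048
  Digit '0' (value 0) x 2^10 = 0
  Digit '0' (value 0) x 2^9 = 0
  Digit '0' (value 0) x 2^8 = 0
  Digit '0' (value 0) x 2^7 = 0
  Digit '0' (value 0) x 2^6 = 0
  Digit '0' (value 0) x 2^5 = 0
  Digit '1' (value 1) x 2^4 = 16
  Digit '1' (value 1) x 2^3 = 8
  Digit '0' (value 0) x 2^2 = 0
  Digit '1' (value 1) x 2^1 = 2
  Digit '1' (value 1) x 2^0 = 1
Sum = 2075

2075


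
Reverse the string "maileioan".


Input: maileioan
Reading characters right to left:
  Position 8: 'n'
  Position 7: 'a'
  Position 6: 'o'
  Position 5: 'i'
  Position 4: 'e'
  Position 3: 'l'
  Position 2: 'i'
  Position 1: 'a'
  Position 0: 'm'
Reversed: naoieliam

naoieliam


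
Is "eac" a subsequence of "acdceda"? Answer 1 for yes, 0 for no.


Check if "eac" is a subsequence of "acdceda"
Greedy scan:
  Position 0 ('a'): no match needed
  Position 1 ('c'): no match needed
  Position 2 ('d'): no match needed
  Position 3 ('c'): no match needed
  Position 4 ('e'): matches sub[0] = 'e'
  Position 5 ('d'): no match needed
  Position 6 ('a'): matches sub[1] = 'a'
Only matched 2/3 characters => not a subsequence

0


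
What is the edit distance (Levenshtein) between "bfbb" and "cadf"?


Computing edit distance: "bfbb" -> "cadf"
DP table:
           c    a    d    f
      0    1    2    3    4
  b   1    1    2    3    4
  f   2    2    2    3    3
  b   3    3    3    3    4
  b   4    4    4    4    4
Edit distance = dp[4][4] = 4

4


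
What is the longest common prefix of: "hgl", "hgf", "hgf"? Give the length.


Words: hgl, hgf, hgf
  Position 0: all 'h' => match
  Position 1: all 'g' => match
  Position 2: ('l', 'f', 'f') => mismatch, stop
LCP = "hg" (length 2)

2


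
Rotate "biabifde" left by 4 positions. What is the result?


Input: "biabifde", rotate left by 4
First 4 characters: "biab"
Remaining characters: "ifde"
Concatenate remaining + first: "ifde" + "biab" = "ifdebiab"

ifdebiab


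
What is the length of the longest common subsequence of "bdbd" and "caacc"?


LCS of "bdbd" and "caacc"
DP table:
           c    a    a    c    c
      0    0    0    0    0    0
  b   0    0    0    0    0    0
  d   0    0    0    0    0    0
  b   0    0    0    0    0    0
  d   0    0    0    0    0    0
LCS length = dp[4][5] = 0

0


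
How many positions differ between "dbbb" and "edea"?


Comparing "dbbb" and "edea" position by position:
  Position 0: 'd' vs 'e' => DIFFER
  Position 1: 'b' vs 'd' => DIFFER
  Position 2: 'b' vs 'e' => DIFFER
  Position 3: 'b' vs 'a' => DIFFER
Positions that differ: 4

4


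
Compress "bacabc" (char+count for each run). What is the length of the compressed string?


Input: bacabc
Runs:
  'b' x 1 => "b1"
  'a' x 1 => "a1"
  'c' x 1 => "c1"
  'a' x 1 => "a1"
  'b' x 1 => "b1"
  'c' x 1 => "c1"
Compressed: "b1a1c1a1b1c1"
Compressed length: 12

12


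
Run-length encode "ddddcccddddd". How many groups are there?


Input: ddddcccddddd
Scanning for consecutive runs:
  Group 1: 'd' x 4 (positions 0-3)
  Group 2: 'c' x 3 (positions 4-6)
  Group 3: 'd' x 5 (positions 7-11)
Total groups: 3

3


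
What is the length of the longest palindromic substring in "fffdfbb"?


Input: "fffdfbb"
Checking substrings for palindromes:
  [0:3] "fff" (len 3) => palindrome
  [2:5] "fdf" (len 3) => palindrome
  [0:2] "ff" (len 2) => palindrome
  [1:3] "ff" (len 2) => palindrome
  [5:7] "bb" (len 2) => palindrome
Longest palindromic substring: "fff" with length 3

3


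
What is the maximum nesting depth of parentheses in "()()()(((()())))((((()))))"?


Input: "()()()(((()())))((((()))))"
Tracking depth:
  Position 0 '(': depth becomes 1
  Position 1 ')': depth becomes 0
  Position 2 '(': depth becomes 1
  Position 3 ')': depth becomes 0
  Position 4 '(': depth becomes 1
  Position 5 ')': depth becomes 0
  Position 6 '(': depth becomes 1
  Position 7 '(': depth becomes 2
  Position 8 '(': depth becomes 3
  Position 9 '(': depth becomes 4
  Position 10 ')': depth becomes 3
  Position 11 '(': depth becomes 4
  Position 12 ')': depth becomes 3
  Position 13 ')': depth becomes 2
  Position 14 ')': depth becomes 1
  Position 15 ')': depth becomes 0
  Position 16 '(': depth becomes 1
  Position 17 '(': depth becomes 2
  Position 18 '(': depth becomes 3
  Position 19 '(': depth becomes 4
  Position 20 '(': depth becomes 5
  Position 21 ')': depth becomes 4
  Position 22 ')': depth becomes 3
  Position 23 ')': depth becomes 2
  Position 24 ')': depth becomes 1
  Position 25 ')': depth becomes 0
Maximum depth reached: 5

5


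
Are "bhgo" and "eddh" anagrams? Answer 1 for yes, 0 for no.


Strings: "bhgo", "eddh"
Sorted first:  bgho
Sorted second: ddeh
Differ at position 0: 'b' vs 'd' => not anagrams

0


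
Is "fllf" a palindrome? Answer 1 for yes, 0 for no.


Input: fllf
Reversed: fllf
  Compare pos 0 ('f') with pos 3 ('f'): match
  Compare pos 1 ('l') with pos 2 ('l'): match
Result: palindrome

1


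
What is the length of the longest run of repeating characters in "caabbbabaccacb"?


Input: "caabbbabaccacb"
Scanning for longest run:
  Position 1 ('a'): new char, reset run to 1
  Position 2 ('a'): continues run of 'a', length=2
  Position 3 ('b'): new char, reset run to 1
  Position 4 ('b'): continues run of 'b', length=2
  Position 5 ('b'): continues run of 'b', length=3
  Position 6 ('a'): new char, reset run to 1
  Position 7 ('b'): new char, reset run to 1
  Position 8 ('a'): new char, reset run to 1
  Position 9 ('c'): new char, reset run to 1
  Position 10 ('c'): continues run of 'c', length=2
  Position 11 ('a'): new char, reset run to 1
  Position 12 ('c'): new char, reset run to 1
  Position 13 ('b'): new char, reset run to 1
Longest run: 'b' with length 3

3


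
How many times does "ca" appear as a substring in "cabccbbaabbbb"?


Searching for "ca" in "cabccbbaabbbb"
Scanning each position:
  Position 0: "ca" => MATCH
  Position 1: "ab" => no
  Position 2: "bc" => no
  Position 3: "cc" => no
  Position 4: "cb" => no
  Position 5: "bb" => no
  Position 6: "ba" => no
  Position 7: "aa" => no
  Position 8: "ab" => no
  Position 9: "bb" => no
  Position 10: "bb" => no
  Position 11: "bb" => no
Total occurrences: 1

1


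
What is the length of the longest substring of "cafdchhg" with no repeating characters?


Input: "cafdchhg"
Sliding window (track last position of each char):
  Position 0 ('c'): window [0,0] length 1 -- new best
  Position 1 ('a'): window [0,1] length 2 -- new best
  Position 2 ('f'): window [0,2] length 3 -- new best
  Position 3 ('d'): window [0,3] length 4 -- new best
  Position 4 ('c'): repeat (last at 0), move window start to 1
  Position 4 ('c'): window [1,4] length 4
  Position 5 ('h'): window [1,5] length 5 -- new best
  Position 6 ('h'): repeat (last at 5), move window start to 6
  Position 6 ('h'): window [6,6] length 1
  Position 7 ('g'): window [6,7] length 2
Longest substring with no repeats: "afdch" with length 5

5


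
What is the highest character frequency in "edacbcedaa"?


Input: edacbcedaa
Character counts:
  'a': 3
  'b': 1
  'c': 2
  'd': 2
  'e': 2
Maximum frequency: 3

3


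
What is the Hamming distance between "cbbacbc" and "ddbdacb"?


Comparing "cbbacbc" and "ddbdacb" position by position:
  Position 0: 'c' vs 'd' => differ
  Position 1: 'b' vs 'd' => differ
  Position 2: 'b' vs 'b' => same
  Position 3: 'a' vs 'd' => differ
  Position 4: 'c' vs 'a' => differ
  Position 5: 'b' vs 'c' => differ
  Position 6: 'c' vs 'b' => differ
Total differences (Hamming distance): 6

6


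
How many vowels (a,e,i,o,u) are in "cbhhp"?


Input: cbhhp
Checking each character:
  'c' at position 0: consonant
  'b' at position 1: consonant
  'h' at position 2: consonant
  'h' at position 3: consonant
  'p' at position 4: consonant
Total vowels: 0

0


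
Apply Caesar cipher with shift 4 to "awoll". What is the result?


Caesar cipher: shift "awoll" by 4
  'a' (pos 0) + 4 = pos 4 = 'e'
  'w' (pos 22) + 4 = pos 0 = 'a'
  'o' (pos 14) + 4 = pos 18 = 's'
  'l' (pos 11) + 4 = pos 15 = 'p'
  'l' (pos 11) + 4 = pos 15 = 'p'
Result: easpp

easpp


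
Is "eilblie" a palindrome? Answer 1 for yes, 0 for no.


Input: eilblie
Reversed: eilblie
  Compare pos 0 ('e') with pos 6 ('e'): match
  Compare pos 1 ('i') with pos 5 ('i'): match
  Compare pos 2 ('l') with pos 4 ('l'): match
Result: palindrome

1


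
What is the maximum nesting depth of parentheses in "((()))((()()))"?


Input: "((()))((()()))"
Tracking depth:
  Position 0 '(': depth becomes 1
  Position 1 '(': depth becomes 2
  Position 2 '(': depth becomes 3
  Position 3 ')': depth becomes 2
  Position 4 ')': depth becomes 1
  Position 5 ')': depth becomes 0
  Position 6 '(': depth becomes 1
  Position 7 '(': depth becomes 2
  Position 8 '(': depth becomes 3
  Position 9 ')': depth becomes 2
  Position 10 '(': depth becomes 3
  Position 11 ')': depth becomes 2
  Position 12 ')': depth becomes 1
  Position 13 ')': depth becomes 0
Maximum depth reached: 3

3


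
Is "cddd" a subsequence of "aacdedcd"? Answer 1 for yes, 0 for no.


Check if "cddd" is a subsequence of "aacdedcd"
Greedy scan:
  Position 0 ('a'): no match needed
  Position 1 ('a'): no match needed
  Position 2 ('c'): matches sub[0] = 'c'
  Position 3 ('d'): matches sub[1] = 'd'
  Position 4 ('e'): no match needed
  Position 5 ('d'): matches sub[2] = 'd'
  Position 6 ('c'): no match needed
  Position 7 ('d'): matches sub[3] = 'd'
All 4 characters matched => is a subsequence

1


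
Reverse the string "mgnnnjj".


Input: mgnnnjj
Reading characters right to left:
  Position 6: 'j'
  Position 5: 'j'
  Position 4: 'n'
  Position 3: 'n'
  Position 2: 'n'
  Position 1: 'g'
  Position 0: 'm'
Reversed: jjnnngm

jjnnngm


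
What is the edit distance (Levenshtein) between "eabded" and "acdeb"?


Computing edit distance: "eabded" -> "acdeb"
DP table:
           a    c    d    e    b
      0    1    2    3    4    5
  e   1    1    2    3    3    4
  a   2    1    2    3    4    4
  b   3    2    2    3    4    4
  d   4    3    3    2    3    4
  e   5    4    4    3    2    3
  d   6    5    5    4    3    3
Edit distance = dp[6][5] = 3

3


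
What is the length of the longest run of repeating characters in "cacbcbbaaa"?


Input: "cacbcbbaaa"
Scanning for longest run:
  Position 1 ('a'): new char, reset run to 1
  Position 2 ('c'): new char, reset run to 1
  Position 3 ('b'): new char, reset run to 1
  Position 4 ('c'): new char, reset run to 1
  Position 5 ('b'): new char, reset run to 1
  Position 6 ('b'): continues run of 'b', length=2
  Position 7 ('a'): new char, reset run to 1
  Position 8 ('a'): continues run of 'a', length=2
  Position 9 ('a'): continues run of 'a', length=3
Longest run: 'a' with length 3

3


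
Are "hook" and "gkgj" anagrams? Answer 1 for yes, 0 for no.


Strings: "hook", "gkgj"
Sorted first:  hkoo
Sorted second: ggjk
Differ at position 0: 'h' vs 'g' => not anagrams

0


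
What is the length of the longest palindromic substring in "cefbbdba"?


Input: "cefbbdba"
Checking substrings for palindromes:
  [4:7] "bdb" (len 3) => palindrome
  [3:5] "bb" (len 2) => palindrome
Longest palindromic substring: "bdb" with length 3

3


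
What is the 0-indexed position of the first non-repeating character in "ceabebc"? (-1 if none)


Input: ceabebc
Character frequencies:
  'a': 1
  'b': 2
  'c': 2
  'e': 2
Scanning left to right for freq == 1:
  Position 0 ('c'): freq=2, skip
  Position 1 ('e'): freq=2, skip
  Position 2 ('a'): unique! => answer = 2

2


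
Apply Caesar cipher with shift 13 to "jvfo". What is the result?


Caesar cipher: shift "jvfo" by 13
  'j' (pos 9) + 13 = pos 22 = 'w'
  'v' (pos 21) + 13 = pos 8 = 'i'
  'f' (pos 5) + 13 = pos 18 = 's'
  'o' (pos 14) + 13 = pos 1 = 'b'
Result: wisb

wisb


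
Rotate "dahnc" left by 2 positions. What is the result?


Input: "dahnc", rotate left by 2
First 2 characters: "da"
Remaining characters: "hnc"
Concatenate remaining + first: "hnc" + "da" = "hncda"

hncda


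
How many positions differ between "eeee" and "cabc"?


Comparing "eeee" and "cabc" position by position:
  Position 0: 'e' vs 'c' => DIFFER
  Position 1: 'e' vs 'a' => DIFFER
  Position 2: 'e' vs 'b' => DIFFER
  Position 3: 'e' vs 'c' => DIFFER
Positions that differ: 4

4


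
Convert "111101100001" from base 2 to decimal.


Input: "111101100001" in base 2
Positional expansion:
  Digit '1' (value 1) x 2^11 = 2048
  Digit '1' (value 1) x 2^10 = 1024
  Digit '1' (value 1) x 2^9 = 512
  Digit '1' (value 1) x 2^8 = 256
  Digit '0' (value 0) x 2^7 = 0
  Digit '1' (value 1) x 2^6 = 64
  Digit '1' (value 1) x 2^5 = 32
  Digit '0' (value 0) x 2^4 = 0
  Digit '0' (value 0) x 2^3 = 0
  Digit '0' (value 0) x 2^2 = 0
  Digit '0' (value 0) x 2^1 = 0
  Digit '1' (value 1) x 2^0 = 1
Sum = 3937

3937


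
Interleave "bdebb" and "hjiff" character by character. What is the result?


Interleaving "bdebb" and "hjiff":
  Position 0: 'b' from first, 'h' from second => "bh"
  Position 1: 'd' from first, 'j' from second => "dj"
  Position 2: 'e' from first, 'i' from second => "ei"
  Position 3: 'b' from first, 'f' from second => "bf"
  Position 4: 'b' from first, 'f' from second => "bf"
Result: bhdjeibfbf

bhdjeibfbf


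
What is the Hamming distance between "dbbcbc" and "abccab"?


Comparing "dbbcbc" and "abccab" position by position:
  Position 0: 'd' vs 'a' => differ
  Position 1: 'b' vs 'b' => same
  Position 2: 'b' vs 'c' => differ
  Position 3: 'c' vs 'c' => same
  Position 4: 'b' vs 'a' => differ
  Position 5: 'c' vs 'b' => differ
Total differences (Hamming distance): 4

4


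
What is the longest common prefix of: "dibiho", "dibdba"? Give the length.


Words: dibiho, dibdba
  Position 0: all 'd' => match
  Position 1: all 'i' => match
  Position 2: all 'b' => match
  Position 3: ('i', 'd') => mismatch, stop
LCP = "dib" (length 3)

3


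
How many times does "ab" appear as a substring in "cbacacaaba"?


Searching for "ab" in "cbacacaaba"
Scanning each position:
  Position 0: "cb" => no
  Position 1: "ba" => no
  Position 2: "ac" => no
  Position 3: "ca" => no
  Position 4: "ac" => no
  Position 5: "ca" => no
  Position 6: "aa" => no
  Position 7: "ab" => MATCH
  Position 8: "ba" => no
Total occurrences: 1

1


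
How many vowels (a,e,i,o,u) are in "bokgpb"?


Input: bokgpb
Checking each character:
  'b' at position 0: consonant
  'o' at position 1: vowel (running total: 1)
  'k' at position 2: consonant
  'g' at position 3: consonant
  'p' at position 4: consonant
  'b' at position 5: consonant
Total vowels: 1

1


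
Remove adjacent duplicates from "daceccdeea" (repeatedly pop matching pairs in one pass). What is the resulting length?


Input: daceccdeea
Stack-based adjacent duplicate removal:
  Read 'd': push. Stack: d
  Read 'a': push. Stack: da
  Read 'c': push. Stack: dac
  Read 'e': push. Stack: dace
  Read 'c': push. Stack: dacec
  Read 'c': matches stack top 'c' => pop. Stack: dace
  Read 'd': push. Stack: daced
  Read 'e': push. Stack: dacede
  Read 'e': matches stack top 'e' => pop. Stack: daced
  Read 'a': push. Stack: daceda
Final stack: "daceda" (length 6)

6
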